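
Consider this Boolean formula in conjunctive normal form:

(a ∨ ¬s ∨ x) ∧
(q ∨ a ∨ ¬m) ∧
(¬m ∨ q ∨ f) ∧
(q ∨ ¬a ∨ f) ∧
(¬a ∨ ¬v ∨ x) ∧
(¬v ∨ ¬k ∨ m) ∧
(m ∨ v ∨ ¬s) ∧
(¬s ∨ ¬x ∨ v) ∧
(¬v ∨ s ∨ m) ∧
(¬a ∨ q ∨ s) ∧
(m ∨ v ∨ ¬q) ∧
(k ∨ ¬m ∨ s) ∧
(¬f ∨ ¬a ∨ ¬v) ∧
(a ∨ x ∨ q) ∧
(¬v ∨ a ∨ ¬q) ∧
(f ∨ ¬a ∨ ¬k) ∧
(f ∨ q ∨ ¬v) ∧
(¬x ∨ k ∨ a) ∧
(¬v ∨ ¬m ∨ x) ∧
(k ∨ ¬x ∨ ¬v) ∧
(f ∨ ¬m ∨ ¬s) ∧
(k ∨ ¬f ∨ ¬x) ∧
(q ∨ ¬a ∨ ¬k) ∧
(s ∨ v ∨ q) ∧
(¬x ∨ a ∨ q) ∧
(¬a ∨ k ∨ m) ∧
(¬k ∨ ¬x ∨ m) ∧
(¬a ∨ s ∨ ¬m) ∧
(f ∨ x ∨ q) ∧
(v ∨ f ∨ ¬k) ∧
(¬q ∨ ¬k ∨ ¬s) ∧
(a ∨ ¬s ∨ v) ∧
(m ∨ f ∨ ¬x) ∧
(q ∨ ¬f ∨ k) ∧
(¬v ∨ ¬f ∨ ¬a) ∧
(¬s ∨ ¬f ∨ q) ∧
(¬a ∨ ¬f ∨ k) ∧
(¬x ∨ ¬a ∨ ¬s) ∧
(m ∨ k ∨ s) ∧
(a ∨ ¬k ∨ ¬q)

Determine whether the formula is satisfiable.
No

No, the formula is not satisfiable.

No assignment of truth values to the variables can make all 40 clauses true simultaneously.

The formula is UNSAT (unsatisfiable).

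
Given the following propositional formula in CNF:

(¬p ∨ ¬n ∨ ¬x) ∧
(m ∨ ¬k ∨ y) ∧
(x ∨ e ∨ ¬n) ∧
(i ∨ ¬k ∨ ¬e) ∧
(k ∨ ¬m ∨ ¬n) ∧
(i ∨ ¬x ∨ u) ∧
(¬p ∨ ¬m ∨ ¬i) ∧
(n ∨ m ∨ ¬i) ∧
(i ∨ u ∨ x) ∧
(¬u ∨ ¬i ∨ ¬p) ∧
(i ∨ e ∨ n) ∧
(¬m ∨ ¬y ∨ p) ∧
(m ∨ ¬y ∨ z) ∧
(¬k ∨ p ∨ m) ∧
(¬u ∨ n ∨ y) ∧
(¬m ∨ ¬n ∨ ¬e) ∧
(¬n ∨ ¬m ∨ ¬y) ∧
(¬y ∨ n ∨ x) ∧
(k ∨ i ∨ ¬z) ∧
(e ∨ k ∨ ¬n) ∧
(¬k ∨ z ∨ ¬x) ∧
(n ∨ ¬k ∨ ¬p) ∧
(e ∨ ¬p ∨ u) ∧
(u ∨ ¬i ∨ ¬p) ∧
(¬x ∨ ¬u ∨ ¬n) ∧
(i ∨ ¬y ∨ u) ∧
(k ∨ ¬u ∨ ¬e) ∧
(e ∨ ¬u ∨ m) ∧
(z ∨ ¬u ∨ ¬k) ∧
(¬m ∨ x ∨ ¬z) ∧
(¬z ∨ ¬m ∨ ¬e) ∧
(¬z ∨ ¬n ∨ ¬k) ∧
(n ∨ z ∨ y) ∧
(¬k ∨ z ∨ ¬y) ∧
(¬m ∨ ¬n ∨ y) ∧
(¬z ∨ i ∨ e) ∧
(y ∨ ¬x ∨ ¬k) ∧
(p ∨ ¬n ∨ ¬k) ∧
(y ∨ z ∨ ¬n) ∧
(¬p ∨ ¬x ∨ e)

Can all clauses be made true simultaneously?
Yes

Yes, the formula is satisfiable.

One satisfying assignment is: k=False, m=False, z=True, p=False, i=True, x=True, n=True, u=False, e=True, y=False

Verification: With this assignment, all 40 clauses evaluate to true.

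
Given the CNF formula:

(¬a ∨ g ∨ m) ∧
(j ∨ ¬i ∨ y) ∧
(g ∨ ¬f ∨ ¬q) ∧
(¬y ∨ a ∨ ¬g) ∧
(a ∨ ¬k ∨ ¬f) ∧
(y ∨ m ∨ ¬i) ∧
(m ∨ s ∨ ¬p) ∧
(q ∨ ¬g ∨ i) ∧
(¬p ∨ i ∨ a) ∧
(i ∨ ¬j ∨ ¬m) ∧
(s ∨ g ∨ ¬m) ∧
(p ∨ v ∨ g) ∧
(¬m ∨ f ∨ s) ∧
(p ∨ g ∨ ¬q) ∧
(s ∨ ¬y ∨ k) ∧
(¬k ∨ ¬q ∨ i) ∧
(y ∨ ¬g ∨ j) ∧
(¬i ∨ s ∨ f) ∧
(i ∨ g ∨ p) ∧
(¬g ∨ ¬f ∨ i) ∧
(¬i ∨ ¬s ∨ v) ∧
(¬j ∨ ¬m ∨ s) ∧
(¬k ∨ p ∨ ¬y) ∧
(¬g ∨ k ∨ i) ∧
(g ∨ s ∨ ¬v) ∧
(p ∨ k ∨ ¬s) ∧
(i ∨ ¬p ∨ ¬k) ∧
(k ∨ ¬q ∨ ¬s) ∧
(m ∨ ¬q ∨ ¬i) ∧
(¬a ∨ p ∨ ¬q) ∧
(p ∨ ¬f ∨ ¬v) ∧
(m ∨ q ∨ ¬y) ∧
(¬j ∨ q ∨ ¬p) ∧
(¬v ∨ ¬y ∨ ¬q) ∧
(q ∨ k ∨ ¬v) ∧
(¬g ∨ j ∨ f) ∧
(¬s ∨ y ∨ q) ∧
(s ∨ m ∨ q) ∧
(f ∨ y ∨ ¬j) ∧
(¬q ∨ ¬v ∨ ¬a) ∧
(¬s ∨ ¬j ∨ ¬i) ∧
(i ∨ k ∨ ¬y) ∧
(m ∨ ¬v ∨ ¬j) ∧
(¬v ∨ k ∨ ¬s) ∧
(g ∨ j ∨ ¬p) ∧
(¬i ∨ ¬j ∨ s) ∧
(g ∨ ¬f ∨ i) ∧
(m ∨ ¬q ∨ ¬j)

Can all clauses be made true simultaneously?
Yes

Yes, the formula is satisfiable.

One satisfying assignment is: m=True, k=True, q=True, j=False, i=True, g=True, f=True, v=False, y=True, p=True, s=False, a=True

Verification: With this assignment, all 48 clauses evaluate to true.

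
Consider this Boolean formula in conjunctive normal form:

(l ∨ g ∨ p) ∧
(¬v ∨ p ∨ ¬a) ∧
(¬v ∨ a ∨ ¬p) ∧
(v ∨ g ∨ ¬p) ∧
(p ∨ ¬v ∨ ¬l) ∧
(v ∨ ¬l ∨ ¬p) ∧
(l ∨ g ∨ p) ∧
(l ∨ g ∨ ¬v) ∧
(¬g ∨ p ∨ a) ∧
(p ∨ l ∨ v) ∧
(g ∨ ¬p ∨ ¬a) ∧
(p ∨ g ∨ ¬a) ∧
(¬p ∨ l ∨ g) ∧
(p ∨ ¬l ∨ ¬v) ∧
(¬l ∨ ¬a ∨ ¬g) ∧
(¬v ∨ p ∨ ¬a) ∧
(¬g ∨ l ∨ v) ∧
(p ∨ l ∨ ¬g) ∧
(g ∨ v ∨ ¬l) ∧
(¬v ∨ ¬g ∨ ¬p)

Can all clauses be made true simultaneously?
No

No, the formula is not satisfiable.

No assignment of truth values to the variables can make all 20 clauses true simultaneously.

The formula is UNSAT (unsatisfiable).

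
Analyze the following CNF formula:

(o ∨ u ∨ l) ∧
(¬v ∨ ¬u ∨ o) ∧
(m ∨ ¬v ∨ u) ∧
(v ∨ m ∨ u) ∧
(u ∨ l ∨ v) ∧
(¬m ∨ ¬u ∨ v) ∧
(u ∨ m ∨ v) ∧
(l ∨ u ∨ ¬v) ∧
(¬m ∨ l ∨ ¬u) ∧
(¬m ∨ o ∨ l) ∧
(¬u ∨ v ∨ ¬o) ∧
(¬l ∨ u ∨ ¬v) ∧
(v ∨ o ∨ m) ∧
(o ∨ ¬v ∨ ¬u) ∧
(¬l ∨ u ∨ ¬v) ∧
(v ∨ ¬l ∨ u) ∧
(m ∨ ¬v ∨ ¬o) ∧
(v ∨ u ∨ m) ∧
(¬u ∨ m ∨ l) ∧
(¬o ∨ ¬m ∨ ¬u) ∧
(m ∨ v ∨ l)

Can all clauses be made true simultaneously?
No

No, the formula is not satisfiable.

No assignment of truth values to the variables can make all 21 clauses true simultaneously.

The formula is UNSAT (unsatisfiable).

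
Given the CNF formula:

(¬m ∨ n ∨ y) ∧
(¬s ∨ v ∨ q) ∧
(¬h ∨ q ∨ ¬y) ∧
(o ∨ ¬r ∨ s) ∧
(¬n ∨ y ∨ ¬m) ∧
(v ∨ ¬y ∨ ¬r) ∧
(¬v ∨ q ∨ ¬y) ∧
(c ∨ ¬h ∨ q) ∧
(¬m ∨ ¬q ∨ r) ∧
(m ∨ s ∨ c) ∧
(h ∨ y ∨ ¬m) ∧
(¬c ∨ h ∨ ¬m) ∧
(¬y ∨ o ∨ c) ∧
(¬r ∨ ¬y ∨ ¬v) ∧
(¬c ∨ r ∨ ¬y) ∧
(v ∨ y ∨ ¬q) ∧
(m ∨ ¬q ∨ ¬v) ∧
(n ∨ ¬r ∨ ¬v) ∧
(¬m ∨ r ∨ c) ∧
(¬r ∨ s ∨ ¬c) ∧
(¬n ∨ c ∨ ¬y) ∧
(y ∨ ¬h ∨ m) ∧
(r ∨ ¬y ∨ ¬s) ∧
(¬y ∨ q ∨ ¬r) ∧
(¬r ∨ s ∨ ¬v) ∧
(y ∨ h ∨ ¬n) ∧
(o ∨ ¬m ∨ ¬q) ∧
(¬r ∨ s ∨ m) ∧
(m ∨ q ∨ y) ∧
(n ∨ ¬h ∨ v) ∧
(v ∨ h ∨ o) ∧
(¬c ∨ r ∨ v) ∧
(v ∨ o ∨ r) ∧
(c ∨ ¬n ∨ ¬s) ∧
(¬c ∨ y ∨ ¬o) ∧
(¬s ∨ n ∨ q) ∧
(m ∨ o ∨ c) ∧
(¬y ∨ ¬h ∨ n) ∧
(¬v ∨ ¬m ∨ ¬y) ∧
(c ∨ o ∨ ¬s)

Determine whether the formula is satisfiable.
No

No, the formula is not satisfiable.

No assignment of truth values to the variables can make all 40 clauses true simultaneously.

The formula is UNSAT (unsatisfiable).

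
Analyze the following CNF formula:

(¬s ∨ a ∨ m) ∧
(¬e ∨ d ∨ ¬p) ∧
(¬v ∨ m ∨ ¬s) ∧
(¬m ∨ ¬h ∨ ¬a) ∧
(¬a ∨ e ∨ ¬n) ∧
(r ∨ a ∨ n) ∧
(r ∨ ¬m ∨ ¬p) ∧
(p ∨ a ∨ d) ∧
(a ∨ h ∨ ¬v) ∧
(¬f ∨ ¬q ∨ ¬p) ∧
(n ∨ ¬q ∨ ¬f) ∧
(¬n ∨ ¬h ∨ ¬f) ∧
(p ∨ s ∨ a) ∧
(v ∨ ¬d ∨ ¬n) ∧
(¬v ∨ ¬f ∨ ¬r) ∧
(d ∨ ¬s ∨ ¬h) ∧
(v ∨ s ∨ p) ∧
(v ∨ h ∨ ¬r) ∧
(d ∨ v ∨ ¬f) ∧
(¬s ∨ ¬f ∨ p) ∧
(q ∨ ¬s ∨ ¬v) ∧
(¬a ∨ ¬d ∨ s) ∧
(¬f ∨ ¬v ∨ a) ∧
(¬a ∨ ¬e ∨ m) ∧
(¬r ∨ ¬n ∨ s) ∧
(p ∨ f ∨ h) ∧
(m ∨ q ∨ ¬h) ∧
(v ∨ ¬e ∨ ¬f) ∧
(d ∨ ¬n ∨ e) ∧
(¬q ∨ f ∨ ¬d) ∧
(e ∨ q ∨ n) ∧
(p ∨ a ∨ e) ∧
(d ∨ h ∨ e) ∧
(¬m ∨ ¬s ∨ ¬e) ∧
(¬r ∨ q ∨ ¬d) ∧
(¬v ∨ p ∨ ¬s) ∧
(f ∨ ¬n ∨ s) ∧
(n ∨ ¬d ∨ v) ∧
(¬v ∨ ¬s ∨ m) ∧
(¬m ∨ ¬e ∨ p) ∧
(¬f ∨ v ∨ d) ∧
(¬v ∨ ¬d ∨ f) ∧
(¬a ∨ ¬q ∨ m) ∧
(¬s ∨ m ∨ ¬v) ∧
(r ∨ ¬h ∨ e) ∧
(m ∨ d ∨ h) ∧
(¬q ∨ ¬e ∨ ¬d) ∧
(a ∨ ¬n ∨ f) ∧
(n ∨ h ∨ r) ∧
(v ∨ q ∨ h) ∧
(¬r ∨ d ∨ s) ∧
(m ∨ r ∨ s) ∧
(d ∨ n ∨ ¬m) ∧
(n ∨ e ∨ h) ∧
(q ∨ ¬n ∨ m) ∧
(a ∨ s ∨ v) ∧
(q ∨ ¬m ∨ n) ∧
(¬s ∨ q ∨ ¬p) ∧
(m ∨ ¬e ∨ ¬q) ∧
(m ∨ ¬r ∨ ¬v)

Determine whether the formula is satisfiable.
No

No, the formula is not satisfiable.

No assignment of truth values to the variables can make all 60 clauses true simultaneously.

The formula is UNSAT (unsatisfiable).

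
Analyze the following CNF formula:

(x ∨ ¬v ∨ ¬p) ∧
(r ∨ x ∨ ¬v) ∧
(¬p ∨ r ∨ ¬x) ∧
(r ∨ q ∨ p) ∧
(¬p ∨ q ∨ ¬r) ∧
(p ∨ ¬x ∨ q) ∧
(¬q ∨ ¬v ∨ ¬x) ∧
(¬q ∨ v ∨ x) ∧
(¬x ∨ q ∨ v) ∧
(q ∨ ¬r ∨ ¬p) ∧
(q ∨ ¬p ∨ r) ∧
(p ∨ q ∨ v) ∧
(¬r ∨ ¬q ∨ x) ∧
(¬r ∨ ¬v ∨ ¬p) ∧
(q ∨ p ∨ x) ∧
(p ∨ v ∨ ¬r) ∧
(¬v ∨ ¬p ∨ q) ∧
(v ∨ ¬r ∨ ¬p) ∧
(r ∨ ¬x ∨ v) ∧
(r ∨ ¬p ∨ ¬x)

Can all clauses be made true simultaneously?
No

No, the formula is not satisfiable.

No assignment of truth values to the variables can make all 20 clauses true simultaneously.

The formula is UNSAT (unsatisfiable).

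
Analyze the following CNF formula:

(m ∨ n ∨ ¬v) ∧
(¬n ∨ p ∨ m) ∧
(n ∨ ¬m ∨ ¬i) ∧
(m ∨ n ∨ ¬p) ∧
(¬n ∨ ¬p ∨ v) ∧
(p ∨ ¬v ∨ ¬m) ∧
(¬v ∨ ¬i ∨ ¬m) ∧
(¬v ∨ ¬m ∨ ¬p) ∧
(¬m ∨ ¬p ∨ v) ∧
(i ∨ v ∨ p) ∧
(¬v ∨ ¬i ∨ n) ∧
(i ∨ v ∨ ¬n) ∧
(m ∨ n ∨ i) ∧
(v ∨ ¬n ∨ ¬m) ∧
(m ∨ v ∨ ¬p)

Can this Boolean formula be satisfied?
Yes

Yes, the formula is satisfiable.

One satisfying assignment is: n=False, p=False, i=True, m=False, v=False

Verification: With this assignment, all 15 clauses evaluate to true.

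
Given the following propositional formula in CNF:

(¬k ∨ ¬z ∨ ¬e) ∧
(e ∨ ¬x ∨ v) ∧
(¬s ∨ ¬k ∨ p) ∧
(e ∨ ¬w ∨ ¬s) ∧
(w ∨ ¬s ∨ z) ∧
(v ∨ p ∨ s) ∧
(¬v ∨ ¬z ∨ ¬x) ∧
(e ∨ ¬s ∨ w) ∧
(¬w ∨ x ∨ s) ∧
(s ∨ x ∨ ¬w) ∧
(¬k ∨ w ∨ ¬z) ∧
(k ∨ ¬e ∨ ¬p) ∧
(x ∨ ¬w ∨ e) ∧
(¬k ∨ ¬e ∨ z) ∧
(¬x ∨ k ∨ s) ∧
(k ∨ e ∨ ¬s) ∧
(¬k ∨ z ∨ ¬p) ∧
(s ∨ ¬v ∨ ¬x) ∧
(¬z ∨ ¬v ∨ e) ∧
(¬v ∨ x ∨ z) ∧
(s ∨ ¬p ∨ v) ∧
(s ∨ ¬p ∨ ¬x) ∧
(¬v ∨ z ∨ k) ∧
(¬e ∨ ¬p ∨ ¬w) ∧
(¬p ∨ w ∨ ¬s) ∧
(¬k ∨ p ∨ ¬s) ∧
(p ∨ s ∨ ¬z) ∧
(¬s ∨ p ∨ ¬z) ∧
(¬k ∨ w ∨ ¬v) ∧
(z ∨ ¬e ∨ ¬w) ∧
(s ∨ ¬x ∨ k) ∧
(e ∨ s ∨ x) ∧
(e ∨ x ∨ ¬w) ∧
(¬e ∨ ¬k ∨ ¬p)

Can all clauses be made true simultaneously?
No

No, the formula is not satisfiable.

No assignment of truth values to the variables can make all 34 clauses true simultaneously.

The formula is UNSAT (unsatisfiable).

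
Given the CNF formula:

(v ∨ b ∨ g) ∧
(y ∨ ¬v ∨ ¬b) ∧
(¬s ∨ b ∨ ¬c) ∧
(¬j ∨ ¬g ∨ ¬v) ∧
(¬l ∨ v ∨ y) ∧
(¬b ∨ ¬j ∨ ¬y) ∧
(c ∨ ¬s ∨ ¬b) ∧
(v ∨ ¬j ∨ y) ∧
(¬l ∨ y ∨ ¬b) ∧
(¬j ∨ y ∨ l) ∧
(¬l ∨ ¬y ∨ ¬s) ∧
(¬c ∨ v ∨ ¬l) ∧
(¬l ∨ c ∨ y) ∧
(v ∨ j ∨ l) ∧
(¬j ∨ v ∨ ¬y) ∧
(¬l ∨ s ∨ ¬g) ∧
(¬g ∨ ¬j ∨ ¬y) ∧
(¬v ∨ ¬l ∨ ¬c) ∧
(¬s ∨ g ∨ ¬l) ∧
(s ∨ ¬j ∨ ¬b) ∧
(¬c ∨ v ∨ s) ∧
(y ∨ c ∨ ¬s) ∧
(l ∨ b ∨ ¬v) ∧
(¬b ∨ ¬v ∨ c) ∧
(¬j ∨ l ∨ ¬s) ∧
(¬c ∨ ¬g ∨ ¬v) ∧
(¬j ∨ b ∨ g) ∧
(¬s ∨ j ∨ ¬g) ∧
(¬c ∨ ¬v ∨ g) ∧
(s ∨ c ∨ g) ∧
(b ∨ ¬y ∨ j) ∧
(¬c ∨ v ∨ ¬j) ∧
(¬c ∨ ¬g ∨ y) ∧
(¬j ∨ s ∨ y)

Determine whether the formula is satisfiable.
No

No, the formula is not satisfiable.

No assignment of truth values to the variables can make all 34 clauses true simultaneously.

The formula is UNSAT (unsatisfiable).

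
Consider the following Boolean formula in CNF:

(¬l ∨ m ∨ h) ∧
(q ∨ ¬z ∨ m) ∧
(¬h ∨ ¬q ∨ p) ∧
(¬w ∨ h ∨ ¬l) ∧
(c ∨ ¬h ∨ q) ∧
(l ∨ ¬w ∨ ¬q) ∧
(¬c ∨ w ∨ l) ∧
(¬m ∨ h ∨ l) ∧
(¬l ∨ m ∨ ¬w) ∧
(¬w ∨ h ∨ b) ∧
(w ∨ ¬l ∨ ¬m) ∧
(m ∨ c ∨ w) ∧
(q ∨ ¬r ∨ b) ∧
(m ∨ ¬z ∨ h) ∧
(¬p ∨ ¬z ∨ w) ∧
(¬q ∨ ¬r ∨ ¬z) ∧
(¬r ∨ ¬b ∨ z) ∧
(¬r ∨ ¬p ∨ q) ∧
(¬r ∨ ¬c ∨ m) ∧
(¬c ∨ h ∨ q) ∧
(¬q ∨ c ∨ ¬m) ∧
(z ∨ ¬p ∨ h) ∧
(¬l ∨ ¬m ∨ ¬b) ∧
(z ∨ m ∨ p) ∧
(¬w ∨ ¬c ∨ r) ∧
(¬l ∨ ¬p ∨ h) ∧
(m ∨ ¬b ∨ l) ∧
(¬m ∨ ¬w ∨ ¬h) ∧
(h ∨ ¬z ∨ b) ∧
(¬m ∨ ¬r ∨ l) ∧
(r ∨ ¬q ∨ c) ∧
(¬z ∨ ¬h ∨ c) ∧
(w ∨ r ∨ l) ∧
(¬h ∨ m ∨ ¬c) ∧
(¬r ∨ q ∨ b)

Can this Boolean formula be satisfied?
No

No, the formula is not satisfiable.

No assignment of truth values to the variables can make all 35 clauses true simultaneously.

The formula is UNSAT (unsatisfiable).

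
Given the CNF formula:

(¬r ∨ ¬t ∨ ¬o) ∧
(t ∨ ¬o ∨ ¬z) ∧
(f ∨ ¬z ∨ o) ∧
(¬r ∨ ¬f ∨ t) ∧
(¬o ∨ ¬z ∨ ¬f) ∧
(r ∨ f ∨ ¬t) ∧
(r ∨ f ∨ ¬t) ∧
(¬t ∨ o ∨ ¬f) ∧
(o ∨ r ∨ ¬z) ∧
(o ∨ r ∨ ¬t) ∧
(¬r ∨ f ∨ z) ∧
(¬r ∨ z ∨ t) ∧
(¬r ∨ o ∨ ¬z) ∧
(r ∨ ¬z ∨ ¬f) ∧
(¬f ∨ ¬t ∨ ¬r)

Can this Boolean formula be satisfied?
Yes

Yes, the formula is satisfiable.

One satisfying assignment is: f=False, o=False, r=False, z=False, t=False

Verification: With this assignment, all 15 clauses evaluate to true.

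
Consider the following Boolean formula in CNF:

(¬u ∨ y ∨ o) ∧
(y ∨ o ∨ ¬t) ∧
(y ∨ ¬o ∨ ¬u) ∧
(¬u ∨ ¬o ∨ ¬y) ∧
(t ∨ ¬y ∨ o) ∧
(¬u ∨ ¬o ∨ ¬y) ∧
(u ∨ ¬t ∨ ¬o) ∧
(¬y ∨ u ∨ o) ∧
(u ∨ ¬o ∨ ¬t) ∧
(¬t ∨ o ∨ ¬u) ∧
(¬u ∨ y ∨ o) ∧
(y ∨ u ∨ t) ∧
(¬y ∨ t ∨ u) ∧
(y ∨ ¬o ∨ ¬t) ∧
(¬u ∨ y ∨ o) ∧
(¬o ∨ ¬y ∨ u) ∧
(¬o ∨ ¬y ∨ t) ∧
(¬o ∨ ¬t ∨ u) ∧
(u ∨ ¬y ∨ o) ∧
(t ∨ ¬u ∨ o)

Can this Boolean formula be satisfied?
No

No, the formula is not satisfiable.

No assignment of truth values to the variables can make all 20 clauses true simultaneously.

The formula is UNSAT (unsatisfiable).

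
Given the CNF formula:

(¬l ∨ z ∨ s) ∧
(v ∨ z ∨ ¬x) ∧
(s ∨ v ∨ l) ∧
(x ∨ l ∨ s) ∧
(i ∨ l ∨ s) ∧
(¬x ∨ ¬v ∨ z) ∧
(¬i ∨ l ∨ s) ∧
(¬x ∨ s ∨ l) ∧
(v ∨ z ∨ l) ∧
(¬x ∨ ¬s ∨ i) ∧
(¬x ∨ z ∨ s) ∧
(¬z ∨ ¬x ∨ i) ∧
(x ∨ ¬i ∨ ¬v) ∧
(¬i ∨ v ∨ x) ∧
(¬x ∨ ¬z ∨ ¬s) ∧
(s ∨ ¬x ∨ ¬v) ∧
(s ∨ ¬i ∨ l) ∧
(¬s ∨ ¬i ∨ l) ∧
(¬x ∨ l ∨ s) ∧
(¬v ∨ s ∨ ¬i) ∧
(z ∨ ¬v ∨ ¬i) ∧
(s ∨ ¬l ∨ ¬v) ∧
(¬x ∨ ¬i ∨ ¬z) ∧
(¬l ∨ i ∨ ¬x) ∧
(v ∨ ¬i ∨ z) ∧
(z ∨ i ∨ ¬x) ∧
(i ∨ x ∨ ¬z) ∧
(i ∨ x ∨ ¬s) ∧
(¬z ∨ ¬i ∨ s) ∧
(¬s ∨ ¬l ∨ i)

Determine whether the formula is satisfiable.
No

No, the formula is not satisfiable.

No assignment of truth values to the variables can make all 30 clauses true simultaneously.

The formula is UNSAT (unsatisfiable).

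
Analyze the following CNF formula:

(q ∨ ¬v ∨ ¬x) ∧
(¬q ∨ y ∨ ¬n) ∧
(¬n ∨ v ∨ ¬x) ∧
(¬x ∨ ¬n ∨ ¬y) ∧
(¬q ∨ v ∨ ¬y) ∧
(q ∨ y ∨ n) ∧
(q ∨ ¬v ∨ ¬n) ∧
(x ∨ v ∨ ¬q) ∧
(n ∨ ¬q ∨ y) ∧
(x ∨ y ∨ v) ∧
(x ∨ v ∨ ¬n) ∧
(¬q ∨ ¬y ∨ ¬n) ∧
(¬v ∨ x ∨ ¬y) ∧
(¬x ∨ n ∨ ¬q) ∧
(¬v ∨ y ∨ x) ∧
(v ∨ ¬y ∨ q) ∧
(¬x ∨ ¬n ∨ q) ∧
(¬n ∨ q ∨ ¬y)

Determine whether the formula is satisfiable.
No

No, the formula is not satisfiable.

No assignment of truth values to the variables can make all 18 clauses true simultaneously.

The formula is UNSAT (unsatisfiable).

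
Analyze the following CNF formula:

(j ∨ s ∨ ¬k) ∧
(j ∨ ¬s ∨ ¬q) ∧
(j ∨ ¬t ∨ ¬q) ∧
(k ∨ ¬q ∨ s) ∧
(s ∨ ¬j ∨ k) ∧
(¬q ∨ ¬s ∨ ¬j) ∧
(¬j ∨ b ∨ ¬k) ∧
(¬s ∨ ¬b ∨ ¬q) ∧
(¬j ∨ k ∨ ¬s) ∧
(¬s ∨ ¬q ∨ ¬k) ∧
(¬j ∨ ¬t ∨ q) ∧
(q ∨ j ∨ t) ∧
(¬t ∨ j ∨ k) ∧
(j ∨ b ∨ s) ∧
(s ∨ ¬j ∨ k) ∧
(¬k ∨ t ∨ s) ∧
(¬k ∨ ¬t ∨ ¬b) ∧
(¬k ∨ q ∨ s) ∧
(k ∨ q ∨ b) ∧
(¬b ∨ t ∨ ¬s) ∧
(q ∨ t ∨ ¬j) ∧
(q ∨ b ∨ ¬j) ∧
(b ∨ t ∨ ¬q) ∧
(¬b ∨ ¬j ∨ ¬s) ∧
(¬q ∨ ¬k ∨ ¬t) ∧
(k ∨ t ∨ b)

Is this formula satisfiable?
Yes

Yes, the formula is satisfiable.

One satisfying assignment is: b=False, k=True, s=True, t=True, q=False, j=False

Verification: With this assignment, all 26 clauses evaluate to true.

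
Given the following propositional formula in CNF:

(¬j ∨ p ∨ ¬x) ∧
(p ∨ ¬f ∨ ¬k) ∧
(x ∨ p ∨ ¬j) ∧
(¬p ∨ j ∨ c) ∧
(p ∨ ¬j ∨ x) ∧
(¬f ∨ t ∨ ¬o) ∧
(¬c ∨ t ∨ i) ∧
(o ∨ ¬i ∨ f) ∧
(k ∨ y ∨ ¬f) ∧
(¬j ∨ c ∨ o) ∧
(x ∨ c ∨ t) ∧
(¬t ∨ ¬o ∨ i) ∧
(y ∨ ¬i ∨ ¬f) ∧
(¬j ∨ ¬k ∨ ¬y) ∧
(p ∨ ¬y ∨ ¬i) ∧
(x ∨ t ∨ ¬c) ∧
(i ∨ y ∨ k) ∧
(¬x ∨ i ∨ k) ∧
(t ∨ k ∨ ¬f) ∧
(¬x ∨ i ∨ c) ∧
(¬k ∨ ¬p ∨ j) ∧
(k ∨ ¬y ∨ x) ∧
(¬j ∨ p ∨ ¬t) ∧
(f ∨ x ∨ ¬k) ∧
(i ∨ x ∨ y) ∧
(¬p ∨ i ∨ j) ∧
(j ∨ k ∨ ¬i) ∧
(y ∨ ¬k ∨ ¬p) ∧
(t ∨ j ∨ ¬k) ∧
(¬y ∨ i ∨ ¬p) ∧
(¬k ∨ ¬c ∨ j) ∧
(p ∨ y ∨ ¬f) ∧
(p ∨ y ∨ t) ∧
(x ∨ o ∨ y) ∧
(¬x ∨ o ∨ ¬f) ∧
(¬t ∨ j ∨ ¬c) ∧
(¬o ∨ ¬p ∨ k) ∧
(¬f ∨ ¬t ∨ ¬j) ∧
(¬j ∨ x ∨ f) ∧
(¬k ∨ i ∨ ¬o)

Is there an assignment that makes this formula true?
Yes

Yes, the formula is satisfiable.

One satisfying assignment is: c=False, f=False, k=True, x=True, t=True, o=True, y=False, p=False, i=True, j=False

Verification: With this assignment, all 40 clauses evaluate to true.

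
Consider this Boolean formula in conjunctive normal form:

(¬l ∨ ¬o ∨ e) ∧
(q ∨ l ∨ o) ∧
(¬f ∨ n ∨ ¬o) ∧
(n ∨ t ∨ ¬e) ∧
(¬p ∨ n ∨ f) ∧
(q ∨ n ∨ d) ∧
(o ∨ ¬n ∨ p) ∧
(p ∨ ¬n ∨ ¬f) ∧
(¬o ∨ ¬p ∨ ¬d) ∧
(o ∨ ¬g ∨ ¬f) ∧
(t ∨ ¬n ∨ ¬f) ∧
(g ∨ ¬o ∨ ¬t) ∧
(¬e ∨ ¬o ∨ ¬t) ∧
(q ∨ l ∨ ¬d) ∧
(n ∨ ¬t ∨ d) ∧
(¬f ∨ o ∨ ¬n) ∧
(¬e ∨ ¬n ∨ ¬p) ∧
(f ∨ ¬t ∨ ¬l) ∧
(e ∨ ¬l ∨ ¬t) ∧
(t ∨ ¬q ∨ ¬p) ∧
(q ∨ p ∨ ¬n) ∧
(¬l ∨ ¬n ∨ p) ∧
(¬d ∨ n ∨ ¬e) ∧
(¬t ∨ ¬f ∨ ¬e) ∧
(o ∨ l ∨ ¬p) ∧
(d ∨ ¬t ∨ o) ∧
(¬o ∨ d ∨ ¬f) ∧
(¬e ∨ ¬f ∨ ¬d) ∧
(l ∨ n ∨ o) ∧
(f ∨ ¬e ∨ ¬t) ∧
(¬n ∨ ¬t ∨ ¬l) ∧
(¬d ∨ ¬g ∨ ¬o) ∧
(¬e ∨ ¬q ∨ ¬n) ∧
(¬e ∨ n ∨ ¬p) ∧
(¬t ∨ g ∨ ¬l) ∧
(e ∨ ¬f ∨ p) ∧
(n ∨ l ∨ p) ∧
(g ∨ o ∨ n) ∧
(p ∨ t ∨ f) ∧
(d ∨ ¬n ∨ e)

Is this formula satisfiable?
Yes

Yes, the formula is satisfiable.

One satisfying assignment is: t=False, d=True, f=False, l=True, g=True, o=False, q=False, n=True, p=True, e=False

Verification: With this assignment, all 40 clauses evaluate to true.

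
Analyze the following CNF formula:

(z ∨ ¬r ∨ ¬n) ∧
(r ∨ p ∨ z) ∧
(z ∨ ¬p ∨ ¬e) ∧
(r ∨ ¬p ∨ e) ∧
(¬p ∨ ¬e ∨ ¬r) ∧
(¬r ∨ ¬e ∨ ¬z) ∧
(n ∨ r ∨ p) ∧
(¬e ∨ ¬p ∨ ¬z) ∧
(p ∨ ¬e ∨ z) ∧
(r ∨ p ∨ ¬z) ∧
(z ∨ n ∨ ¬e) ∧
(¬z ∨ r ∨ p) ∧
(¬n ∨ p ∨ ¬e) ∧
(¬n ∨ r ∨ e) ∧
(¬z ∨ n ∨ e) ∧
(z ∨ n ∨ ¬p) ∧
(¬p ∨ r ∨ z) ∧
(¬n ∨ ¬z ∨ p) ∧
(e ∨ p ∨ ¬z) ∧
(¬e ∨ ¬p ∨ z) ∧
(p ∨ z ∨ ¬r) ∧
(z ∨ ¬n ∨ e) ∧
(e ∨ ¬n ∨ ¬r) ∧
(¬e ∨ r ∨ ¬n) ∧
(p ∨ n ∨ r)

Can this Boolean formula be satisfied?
No

No, the formula is not satisfiable.

No assignment of truth values to the variables can make all 25 clauses true simultaneously.

The formula is UNSAT (unsatisfiable).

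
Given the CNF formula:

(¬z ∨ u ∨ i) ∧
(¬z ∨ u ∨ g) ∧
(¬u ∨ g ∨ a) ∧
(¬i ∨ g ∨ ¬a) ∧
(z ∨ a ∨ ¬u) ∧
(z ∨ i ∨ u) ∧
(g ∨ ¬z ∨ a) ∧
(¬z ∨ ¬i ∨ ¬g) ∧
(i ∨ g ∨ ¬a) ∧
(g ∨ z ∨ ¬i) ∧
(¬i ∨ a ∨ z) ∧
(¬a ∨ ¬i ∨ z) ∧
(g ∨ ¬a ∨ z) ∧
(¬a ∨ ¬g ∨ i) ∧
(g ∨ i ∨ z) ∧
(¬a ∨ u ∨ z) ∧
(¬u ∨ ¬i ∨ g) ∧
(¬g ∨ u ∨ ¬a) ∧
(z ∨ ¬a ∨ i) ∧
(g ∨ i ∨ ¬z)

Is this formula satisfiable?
Yes

Yes, the formula is satisfiable.

One satisfying assignment is: i=False, g=True, z=True, u=True, a=False

Verification: With this assignment, all 20 clauses evaluate to true.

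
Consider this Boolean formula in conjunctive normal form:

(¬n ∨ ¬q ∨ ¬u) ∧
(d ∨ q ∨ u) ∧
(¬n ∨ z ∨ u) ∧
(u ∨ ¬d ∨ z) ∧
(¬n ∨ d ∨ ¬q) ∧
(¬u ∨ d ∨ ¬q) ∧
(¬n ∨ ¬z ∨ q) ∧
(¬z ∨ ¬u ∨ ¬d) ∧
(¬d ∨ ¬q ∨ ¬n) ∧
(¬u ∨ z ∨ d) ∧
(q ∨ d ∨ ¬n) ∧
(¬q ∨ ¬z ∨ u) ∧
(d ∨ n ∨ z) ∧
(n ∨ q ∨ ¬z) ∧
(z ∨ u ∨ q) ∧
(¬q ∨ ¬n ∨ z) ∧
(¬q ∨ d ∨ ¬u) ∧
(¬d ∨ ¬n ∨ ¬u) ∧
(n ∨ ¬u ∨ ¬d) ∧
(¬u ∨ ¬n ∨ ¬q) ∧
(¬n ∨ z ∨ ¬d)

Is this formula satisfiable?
No

No, the formula is not satisfiable.

No assignment of truth values to the variables can make all 21 clauses true simultaneously.

The formula is UNSAT (unsatisfiable).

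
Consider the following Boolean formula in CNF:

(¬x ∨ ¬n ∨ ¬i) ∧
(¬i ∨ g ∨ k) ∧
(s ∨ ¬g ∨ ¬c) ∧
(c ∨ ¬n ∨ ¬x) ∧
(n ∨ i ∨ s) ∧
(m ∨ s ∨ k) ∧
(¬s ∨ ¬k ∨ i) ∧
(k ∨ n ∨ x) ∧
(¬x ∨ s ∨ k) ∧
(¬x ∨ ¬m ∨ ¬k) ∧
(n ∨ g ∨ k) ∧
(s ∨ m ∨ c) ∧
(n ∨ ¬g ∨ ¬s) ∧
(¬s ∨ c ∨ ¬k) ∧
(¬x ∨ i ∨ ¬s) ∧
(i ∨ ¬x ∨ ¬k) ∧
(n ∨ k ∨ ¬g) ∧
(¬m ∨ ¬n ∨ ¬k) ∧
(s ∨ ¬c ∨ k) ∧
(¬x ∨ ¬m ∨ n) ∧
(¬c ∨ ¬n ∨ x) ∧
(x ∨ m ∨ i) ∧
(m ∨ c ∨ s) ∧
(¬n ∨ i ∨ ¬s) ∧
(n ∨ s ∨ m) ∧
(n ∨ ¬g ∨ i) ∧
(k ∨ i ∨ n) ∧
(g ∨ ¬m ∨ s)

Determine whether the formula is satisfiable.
Yes

Yes, the formula is satisfiable.

One satisfying assignment is: m=False, s=True, k=False, g=True, x=False, i=True, n=True, c=False

Verification: With this assignment, all 28 clauses evaluate to true.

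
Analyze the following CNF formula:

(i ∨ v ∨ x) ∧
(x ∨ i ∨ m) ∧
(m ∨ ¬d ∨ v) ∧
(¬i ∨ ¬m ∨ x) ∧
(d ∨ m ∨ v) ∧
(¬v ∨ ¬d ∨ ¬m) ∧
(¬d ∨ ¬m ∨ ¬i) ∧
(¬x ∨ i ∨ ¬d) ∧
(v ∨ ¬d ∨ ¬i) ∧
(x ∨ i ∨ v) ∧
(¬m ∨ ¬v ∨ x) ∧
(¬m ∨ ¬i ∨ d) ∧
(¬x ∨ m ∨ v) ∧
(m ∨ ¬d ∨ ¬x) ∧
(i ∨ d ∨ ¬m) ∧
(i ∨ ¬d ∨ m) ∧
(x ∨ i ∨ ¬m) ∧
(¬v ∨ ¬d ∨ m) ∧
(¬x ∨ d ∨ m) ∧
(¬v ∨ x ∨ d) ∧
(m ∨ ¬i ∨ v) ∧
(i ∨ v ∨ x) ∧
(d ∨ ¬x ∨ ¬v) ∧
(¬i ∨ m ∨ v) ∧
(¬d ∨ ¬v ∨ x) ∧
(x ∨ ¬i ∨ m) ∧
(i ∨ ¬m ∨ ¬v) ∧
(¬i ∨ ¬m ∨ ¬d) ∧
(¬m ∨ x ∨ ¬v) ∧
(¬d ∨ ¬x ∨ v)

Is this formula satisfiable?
No

No, the formula is not satisfiable.

No assignment of truth values to the variables can make all 30 clauses true simultaneously.

The formula is UNSAT (unsatisfiable).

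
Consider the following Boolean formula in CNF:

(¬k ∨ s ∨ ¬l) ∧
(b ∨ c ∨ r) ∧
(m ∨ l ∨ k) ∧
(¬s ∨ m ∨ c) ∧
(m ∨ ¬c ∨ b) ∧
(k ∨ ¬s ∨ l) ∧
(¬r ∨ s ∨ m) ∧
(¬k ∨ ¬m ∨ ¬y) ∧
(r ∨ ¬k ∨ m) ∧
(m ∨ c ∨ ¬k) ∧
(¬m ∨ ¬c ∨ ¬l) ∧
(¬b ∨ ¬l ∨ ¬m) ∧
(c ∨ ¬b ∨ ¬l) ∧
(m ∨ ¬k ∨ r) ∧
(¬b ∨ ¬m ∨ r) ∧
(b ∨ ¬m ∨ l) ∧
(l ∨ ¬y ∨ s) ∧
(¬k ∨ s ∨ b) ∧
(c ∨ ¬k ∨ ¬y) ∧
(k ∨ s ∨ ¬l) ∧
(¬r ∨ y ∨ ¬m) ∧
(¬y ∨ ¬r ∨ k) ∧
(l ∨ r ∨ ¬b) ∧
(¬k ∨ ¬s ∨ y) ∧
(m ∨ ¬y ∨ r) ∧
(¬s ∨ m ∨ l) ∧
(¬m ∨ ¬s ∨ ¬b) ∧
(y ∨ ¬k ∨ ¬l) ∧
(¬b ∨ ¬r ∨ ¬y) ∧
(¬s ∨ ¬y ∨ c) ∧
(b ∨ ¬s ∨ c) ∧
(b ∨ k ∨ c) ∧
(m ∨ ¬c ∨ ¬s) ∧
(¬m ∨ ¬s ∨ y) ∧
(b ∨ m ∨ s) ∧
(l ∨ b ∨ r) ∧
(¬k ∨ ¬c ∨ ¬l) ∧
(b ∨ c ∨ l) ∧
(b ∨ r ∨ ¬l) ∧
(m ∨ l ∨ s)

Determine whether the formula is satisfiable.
No

No, the formula is not satisfiable.

No assignment of truth values to the variables can make all 40 clauses true simultaneously.

The formula is UNSAT (unsatisfiable).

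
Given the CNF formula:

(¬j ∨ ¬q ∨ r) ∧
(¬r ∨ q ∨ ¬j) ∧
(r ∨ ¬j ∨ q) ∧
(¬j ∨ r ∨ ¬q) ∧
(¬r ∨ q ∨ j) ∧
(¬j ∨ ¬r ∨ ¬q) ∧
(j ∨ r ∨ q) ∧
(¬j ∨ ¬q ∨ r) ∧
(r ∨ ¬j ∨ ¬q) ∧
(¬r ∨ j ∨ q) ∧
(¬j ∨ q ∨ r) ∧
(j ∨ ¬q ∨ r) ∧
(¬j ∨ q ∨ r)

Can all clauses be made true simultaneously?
Yes

Yes, the formula is satisfiable.

One satisfying assignment is: j=False, r=True, q=True

Verification: With this assignment, all 13 clauses evaluate to true.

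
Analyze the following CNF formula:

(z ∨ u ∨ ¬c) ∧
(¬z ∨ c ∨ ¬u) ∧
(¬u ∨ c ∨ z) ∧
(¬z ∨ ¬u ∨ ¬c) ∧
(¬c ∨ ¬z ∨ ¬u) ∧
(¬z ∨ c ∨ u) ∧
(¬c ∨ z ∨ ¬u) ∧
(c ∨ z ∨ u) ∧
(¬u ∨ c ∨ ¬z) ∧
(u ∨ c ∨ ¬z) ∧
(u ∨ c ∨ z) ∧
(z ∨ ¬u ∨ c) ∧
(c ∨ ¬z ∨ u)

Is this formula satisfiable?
Yes

Yes, the formula is satisfiable.

One satisfying assignment is: c=True, u=False, z=True

Verification: With this assignment, all 13 clauses evaluate to true.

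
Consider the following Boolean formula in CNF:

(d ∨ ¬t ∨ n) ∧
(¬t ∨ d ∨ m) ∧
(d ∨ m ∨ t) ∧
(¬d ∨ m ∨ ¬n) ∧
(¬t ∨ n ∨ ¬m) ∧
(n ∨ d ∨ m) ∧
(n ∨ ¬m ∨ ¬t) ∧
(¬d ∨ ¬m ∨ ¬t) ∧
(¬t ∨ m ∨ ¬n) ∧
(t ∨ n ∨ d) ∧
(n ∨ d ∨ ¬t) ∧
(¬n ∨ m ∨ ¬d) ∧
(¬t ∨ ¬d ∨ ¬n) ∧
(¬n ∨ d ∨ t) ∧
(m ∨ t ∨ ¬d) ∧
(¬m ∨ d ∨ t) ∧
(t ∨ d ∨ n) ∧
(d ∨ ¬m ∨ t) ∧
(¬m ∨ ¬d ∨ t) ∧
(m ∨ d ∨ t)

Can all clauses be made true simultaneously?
Yes

Yes, the formula is satisfiable.

One satisfying assignment is: t=True, n=False, d=True, m=False

Verification: With this assignment, all 20 clauses evaluate to true.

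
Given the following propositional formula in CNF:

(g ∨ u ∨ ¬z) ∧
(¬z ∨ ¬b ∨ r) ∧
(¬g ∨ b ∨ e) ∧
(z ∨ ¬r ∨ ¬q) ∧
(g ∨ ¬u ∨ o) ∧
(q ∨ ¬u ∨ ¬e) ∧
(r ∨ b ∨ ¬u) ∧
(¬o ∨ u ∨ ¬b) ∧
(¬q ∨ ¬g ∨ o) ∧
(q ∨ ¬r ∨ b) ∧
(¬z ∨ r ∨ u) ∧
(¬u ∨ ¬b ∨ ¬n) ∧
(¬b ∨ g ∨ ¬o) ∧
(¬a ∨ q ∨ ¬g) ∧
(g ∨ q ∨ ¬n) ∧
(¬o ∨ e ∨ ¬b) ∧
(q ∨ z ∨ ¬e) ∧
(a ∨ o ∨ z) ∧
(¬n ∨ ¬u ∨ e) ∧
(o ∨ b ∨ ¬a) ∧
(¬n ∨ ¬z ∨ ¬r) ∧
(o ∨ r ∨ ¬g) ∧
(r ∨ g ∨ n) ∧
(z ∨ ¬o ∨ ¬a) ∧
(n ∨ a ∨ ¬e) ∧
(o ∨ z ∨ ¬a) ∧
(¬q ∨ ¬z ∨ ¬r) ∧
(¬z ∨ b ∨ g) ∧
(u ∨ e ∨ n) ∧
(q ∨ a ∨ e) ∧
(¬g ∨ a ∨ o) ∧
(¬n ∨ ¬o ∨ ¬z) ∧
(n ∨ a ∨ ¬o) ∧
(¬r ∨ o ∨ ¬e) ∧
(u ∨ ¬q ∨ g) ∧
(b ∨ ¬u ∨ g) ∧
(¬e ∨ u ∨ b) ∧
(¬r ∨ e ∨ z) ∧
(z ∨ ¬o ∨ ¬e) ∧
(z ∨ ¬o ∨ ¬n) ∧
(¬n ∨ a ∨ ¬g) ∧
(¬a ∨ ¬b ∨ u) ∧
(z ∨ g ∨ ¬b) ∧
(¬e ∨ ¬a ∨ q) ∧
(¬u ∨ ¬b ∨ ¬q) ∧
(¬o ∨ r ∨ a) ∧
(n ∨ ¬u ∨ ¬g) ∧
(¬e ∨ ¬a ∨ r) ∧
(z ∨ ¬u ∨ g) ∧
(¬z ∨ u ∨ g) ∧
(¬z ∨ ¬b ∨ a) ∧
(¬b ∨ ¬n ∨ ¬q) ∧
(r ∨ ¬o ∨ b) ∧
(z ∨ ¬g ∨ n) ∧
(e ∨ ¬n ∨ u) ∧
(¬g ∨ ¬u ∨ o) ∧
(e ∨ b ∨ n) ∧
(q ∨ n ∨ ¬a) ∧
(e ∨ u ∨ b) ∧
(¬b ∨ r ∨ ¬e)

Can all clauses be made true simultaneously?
No

No, the formula is not satisfiable.

No assignment of truth values to the variables can make all 60 clauses true simultaneously.

The formula is UNSAT (unsatisfiable).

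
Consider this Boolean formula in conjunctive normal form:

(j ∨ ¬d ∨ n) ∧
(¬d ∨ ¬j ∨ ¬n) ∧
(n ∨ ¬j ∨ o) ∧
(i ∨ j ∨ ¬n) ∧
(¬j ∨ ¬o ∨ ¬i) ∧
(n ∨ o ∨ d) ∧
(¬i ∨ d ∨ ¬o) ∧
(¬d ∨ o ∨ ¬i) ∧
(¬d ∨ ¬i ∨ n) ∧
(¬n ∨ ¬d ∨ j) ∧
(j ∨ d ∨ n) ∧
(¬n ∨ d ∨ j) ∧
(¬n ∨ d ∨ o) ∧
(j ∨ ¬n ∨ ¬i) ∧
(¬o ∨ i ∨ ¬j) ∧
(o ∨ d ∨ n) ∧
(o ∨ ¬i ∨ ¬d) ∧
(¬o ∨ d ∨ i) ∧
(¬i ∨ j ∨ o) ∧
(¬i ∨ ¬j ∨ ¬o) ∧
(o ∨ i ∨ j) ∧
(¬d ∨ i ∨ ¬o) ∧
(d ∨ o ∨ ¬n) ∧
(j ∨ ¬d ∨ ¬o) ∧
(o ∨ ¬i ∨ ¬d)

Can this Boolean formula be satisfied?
No

No, the formula is not satisfiable.

No assignment of truth values to the variables can make all 25 clauses true simultaneously.

The formula is UNSAT (unsatisfiable).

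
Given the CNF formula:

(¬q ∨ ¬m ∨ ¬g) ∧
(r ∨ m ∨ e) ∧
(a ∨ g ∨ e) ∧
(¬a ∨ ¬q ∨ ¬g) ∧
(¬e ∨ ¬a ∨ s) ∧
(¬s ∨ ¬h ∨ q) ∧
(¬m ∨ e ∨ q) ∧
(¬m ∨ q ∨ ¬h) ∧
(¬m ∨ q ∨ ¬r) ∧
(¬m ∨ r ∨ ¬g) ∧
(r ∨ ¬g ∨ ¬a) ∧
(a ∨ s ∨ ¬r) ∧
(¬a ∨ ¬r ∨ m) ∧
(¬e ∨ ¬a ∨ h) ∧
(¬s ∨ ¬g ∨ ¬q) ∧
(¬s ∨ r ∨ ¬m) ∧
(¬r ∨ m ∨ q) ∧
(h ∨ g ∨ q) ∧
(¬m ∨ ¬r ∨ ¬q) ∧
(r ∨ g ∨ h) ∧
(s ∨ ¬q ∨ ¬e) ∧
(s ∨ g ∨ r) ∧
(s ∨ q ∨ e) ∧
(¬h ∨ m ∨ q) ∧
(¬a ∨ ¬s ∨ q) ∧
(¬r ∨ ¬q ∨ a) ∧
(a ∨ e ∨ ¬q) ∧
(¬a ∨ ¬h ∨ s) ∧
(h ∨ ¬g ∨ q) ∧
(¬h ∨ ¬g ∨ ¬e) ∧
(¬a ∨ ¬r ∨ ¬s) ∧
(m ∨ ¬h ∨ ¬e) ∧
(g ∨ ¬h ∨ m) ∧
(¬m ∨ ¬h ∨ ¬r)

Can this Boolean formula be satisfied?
No

No, the formula is not satisfiable.

No assignment of truth values to the variables can make all 34 clauses true simultaneously.

The formula is UNSAT (unsatisfiable).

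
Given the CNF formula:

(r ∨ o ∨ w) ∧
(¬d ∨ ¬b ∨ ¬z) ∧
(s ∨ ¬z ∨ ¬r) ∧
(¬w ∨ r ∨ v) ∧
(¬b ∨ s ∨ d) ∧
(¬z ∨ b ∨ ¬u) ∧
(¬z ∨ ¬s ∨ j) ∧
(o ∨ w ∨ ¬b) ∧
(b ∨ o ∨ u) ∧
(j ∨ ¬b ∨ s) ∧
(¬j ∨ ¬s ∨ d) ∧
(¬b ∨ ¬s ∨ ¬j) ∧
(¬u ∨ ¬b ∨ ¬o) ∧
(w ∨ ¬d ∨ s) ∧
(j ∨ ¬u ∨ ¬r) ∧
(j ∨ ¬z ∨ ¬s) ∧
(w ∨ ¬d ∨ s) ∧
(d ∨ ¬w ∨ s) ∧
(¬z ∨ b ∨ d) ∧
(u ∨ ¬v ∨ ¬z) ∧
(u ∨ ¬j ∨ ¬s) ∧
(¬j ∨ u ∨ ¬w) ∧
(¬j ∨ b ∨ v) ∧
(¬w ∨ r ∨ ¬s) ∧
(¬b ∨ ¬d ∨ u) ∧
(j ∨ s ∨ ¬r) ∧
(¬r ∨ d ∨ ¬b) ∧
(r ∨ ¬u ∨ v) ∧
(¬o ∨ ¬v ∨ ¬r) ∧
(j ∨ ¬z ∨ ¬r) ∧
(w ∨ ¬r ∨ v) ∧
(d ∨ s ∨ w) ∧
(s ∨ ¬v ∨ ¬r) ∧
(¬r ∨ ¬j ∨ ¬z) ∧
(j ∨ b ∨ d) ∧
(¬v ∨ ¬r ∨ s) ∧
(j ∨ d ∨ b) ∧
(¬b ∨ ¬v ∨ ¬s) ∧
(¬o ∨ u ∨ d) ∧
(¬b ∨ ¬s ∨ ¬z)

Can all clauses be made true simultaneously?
Yes

Yes, the formula is satisfiable.

One satisfying assignment is: o=True, b=False, u=False, r=True, s=True, w=True, v=False, d=True, z=False, j=False

Verification: With this assignment, all 40 clauses evaluate to true.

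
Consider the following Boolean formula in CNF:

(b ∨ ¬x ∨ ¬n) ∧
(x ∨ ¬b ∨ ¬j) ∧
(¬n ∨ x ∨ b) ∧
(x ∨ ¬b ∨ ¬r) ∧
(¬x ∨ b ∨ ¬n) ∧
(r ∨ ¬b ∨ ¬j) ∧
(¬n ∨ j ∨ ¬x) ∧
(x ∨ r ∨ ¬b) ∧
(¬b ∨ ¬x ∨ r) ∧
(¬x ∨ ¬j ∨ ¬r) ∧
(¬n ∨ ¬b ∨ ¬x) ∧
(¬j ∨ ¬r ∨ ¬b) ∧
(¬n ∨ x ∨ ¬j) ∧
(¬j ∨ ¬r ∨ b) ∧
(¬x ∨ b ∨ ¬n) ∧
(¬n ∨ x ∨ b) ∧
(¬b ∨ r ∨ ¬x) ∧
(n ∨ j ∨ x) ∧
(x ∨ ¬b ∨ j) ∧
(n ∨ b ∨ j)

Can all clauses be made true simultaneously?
Yes

Yes, the formula is satisfiable.

One satisfying assignment is: b=False, r=False, j=True, n=False, x=False

Verification: With this assignment, all 20 clauses evaluate to true.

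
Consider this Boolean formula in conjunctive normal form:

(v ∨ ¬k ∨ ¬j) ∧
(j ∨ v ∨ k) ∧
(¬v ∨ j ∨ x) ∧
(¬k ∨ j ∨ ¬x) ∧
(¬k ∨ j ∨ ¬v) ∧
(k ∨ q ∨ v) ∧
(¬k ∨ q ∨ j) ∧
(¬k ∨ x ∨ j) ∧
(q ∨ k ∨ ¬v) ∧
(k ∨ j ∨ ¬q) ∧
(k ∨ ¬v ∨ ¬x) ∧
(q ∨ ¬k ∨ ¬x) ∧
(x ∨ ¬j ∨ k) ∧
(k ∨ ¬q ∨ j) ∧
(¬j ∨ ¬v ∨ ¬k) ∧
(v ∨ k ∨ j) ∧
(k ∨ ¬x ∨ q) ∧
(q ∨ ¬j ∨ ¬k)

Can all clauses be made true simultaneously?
Yes

Yes, the formula is satisfiable.

One satisfying assignment is: j=True, x=True, v=False, k=False, q=True

Verification: With this assignment, all 18 clauses evaluate to true.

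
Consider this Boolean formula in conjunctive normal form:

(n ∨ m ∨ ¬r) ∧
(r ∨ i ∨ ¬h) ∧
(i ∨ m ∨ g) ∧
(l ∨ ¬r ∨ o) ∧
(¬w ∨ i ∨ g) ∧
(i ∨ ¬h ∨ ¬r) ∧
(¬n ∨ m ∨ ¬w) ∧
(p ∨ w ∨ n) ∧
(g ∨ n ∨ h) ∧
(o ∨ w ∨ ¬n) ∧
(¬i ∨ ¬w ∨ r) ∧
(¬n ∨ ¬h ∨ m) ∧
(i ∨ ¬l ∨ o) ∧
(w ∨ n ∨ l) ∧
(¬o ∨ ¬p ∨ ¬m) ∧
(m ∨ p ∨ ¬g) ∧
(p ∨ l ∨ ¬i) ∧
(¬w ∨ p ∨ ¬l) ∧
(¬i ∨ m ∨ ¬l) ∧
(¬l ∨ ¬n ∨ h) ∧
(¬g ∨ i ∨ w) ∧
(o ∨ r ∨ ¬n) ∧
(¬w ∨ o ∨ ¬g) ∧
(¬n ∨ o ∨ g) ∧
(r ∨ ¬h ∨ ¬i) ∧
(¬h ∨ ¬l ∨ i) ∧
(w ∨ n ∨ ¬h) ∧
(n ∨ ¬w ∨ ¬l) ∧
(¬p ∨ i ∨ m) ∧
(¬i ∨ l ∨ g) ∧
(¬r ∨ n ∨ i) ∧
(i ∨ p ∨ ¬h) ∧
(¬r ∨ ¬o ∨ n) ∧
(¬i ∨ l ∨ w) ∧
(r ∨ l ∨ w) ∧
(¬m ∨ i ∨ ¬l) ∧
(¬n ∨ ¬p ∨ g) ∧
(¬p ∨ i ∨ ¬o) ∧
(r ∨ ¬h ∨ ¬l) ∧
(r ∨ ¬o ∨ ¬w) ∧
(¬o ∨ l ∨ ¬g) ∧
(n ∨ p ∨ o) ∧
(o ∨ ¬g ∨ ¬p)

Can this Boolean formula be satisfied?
Yes

Yes, the formula is satisfiable.

One satisfying assignment is: w=False, n=True, o=True, r=True, h=False, p=False, g=False, i=False, l=False, m=True

Verification: With this assignment, all 43 clauses evaluate to true.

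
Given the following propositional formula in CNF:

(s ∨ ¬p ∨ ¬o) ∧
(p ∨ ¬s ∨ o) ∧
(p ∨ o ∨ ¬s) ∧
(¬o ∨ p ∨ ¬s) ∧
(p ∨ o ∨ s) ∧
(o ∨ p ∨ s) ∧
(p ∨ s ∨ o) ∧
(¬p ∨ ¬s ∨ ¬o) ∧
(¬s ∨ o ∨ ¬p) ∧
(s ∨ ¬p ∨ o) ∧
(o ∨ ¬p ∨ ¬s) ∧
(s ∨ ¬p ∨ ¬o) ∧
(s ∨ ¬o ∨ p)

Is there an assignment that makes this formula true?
No

No, the formula is not satisfiable.

No assignment of truth values to the variables can make all 13 clauses true simultaneously.

The formula is UNSAT (unsatisfiable).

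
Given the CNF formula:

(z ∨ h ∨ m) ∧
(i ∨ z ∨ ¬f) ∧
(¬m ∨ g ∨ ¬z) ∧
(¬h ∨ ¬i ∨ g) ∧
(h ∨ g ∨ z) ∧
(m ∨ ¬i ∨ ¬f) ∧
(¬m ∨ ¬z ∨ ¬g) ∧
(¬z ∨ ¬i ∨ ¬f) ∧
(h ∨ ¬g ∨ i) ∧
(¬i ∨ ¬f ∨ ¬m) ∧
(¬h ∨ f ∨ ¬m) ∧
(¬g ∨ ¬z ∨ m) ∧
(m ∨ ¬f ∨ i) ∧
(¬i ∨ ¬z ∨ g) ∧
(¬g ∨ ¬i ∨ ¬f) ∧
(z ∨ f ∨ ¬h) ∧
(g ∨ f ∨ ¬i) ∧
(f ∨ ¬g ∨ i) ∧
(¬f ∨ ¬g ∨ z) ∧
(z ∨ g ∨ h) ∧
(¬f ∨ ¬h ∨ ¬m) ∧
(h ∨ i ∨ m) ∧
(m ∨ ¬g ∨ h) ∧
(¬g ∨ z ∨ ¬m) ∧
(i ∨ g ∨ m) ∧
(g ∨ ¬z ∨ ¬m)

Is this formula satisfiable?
No

No, the formula is not satisfiable.

No assignment of truth values to the variables can make all 26 clauses true simultaneously.

The formula is UNSAT (unsatisfiable).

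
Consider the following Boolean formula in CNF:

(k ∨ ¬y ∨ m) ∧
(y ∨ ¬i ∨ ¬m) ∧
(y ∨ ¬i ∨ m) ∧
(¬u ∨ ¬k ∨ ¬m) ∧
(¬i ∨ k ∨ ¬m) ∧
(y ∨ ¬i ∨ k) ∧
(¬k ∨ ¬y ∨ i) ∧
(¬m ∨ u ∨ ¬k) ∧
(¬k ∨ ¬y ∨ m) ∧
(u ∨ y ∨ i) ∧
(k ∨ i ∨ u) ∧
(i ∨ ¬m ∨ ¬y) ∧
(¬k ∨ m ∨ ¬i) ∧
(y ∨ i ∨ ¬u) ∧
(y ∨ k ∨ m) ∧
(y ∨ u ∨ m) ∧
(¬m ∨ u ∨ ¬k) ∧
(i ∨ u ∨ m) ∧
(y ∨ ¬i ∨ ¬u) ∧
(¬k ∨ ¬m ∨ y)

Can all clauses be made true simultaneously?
No

No, the formula is not satisfiable.

No assignment of truth values to the variables can make all 20 clauses true simultaneously.

The formula is UNSAT (unsatisfiable).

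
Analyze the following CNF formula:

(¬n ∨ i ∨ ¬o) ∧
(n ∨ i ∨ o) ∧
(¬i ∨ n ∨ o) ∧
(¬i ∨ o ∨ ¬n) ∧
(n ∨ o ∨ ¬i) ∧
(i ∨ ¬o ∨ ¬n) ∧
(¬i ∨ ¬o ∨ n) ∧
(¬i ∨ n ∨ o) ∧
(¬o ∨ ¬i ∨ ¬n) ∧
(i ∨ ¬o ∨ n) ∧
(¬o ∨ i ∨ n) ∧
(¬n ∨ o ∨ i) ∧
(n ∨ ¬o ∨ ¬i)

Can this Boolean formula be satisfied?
No

No, the formula is not satisfiable.

No assignment of truth values to the variables can make all 13 clauses true simultaneously.

The formula is UNSAT (unsatisfiable).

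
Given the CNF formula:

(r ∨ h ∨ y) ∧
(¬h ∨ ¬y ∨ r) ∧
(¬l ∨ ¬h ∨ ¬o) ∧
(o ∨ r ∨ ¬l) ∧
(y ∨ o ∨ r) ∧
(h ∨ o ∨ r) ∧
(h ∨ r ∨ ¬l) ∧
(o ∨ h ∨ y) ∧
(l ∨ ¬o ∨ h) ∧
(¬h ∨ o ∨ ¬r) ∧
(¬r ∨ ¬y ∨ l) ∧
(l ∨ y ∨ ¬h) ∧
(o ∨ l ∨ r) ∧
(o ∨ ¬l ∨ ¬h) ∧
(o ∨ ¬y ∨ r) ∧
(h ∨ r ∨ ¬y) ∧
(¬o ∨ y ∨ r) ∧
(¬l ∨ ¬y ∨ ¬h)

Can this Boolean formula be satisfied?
Yes

Yes, the formula is satisfiable.

One satisfying assignment is: y=False, l=True, h=False, r=True, o=True

Verification: With this assignment, all 18 clauses evaluate to true.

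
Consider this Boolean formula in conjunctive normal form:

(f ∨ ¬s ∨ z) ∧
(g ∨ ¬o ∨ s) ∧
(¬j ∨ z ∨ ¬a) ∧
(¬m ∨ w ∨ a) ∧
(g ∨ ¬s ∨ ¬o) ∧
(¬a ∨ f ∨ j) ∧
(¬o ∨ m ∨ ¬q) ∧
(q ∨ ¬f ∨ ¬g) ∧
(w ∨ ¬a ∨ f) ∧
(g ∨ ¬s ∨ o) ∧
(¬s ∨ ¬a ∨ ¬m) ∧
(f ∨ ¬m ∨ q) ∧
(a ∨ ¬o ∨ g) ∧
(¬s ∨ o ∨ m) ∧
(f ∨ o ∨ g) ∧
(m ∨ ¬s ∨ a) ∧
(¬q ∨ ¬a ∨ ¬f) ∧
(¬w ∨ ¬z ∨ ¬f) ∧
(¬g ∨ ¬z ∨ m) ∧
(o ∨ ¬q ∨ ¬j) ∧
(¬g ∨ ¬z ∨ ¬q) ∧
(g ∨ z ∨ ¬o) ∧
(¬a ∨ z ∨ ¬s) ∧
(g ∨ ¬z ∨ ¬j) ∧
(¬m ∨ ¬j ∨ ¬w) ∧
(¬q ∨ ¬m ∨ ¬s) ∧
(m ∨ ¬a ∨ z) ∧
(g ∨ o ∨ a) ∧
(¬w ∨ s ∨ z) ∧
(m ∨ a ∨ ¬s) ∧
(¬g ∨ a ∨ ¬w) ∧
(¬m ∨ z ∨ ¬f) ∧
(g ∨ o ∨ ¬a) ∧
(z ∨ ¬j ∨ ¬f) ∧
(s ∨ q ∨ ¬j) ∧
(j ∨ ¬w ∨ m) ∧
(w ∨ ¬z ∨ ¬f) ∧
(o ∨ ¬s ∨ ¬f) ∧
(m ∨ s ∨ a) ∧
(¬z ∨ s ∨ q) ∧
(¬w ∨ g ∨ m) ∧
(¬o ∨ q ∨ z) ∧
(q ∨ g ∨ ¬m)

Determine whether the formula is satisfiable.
No

No, the formula is not satisfiable.

No assignment of truth values to the variables can make all 43 clauses true simultaneously.

The formula is UNSAT (unsatisfiable).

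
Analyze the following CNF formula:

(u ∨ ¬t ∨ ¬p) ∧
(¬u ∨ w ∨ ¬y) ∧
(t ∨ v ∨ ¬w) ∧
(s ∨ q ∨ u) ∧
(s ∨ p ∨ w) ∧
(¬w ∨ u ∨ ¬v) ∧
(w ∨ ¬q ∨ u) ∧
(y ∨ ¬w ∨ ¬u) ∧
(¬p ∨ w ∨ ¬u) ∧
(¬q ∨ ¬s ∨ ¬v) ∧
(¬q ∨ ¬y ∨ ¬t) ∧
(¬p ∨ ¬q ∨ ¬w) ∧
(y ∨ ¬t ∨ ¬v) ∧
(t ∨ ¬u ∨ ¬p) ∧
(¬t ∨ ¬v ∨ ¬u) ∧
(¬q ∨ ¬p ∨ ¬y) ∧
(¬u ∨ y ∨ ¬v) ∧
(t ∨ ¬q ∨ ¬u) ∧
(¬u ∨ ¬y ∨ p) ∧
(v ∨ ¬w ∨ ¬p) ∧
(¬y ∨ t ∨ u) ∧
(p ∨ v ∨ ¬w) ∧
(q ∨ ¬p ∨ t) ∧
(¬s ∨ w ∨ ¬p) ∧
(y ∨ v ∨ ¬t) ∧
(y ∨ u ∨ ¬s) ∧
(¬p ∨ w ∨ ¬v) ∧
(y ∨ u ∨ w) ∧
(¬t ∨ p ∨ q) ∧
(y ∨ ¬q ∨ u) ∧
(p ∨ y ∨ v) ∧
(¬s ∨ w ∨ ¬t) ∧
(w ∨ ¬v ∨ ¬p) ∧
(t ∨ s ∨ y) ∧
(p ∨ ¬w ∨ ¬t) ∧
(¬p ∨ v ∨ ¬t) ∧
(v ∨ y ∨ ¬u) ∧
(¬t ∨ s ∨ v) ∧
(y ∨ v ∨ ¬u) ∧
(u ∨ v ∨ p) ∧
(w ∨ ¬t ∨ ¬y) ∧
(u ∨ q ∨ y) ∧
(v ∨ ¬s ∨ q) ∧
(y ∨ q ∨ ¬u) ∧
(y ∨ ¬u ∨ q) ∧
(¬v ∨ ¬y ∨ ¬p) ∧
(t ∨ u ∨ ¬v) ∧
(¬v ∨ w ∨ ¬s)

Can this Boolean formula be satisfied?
No

No, the formula is not satisfiable.

No assignment of truth values to the variables can make all 48 clauses true simultaneously.

The formula is UNSAT (unsatisfiable).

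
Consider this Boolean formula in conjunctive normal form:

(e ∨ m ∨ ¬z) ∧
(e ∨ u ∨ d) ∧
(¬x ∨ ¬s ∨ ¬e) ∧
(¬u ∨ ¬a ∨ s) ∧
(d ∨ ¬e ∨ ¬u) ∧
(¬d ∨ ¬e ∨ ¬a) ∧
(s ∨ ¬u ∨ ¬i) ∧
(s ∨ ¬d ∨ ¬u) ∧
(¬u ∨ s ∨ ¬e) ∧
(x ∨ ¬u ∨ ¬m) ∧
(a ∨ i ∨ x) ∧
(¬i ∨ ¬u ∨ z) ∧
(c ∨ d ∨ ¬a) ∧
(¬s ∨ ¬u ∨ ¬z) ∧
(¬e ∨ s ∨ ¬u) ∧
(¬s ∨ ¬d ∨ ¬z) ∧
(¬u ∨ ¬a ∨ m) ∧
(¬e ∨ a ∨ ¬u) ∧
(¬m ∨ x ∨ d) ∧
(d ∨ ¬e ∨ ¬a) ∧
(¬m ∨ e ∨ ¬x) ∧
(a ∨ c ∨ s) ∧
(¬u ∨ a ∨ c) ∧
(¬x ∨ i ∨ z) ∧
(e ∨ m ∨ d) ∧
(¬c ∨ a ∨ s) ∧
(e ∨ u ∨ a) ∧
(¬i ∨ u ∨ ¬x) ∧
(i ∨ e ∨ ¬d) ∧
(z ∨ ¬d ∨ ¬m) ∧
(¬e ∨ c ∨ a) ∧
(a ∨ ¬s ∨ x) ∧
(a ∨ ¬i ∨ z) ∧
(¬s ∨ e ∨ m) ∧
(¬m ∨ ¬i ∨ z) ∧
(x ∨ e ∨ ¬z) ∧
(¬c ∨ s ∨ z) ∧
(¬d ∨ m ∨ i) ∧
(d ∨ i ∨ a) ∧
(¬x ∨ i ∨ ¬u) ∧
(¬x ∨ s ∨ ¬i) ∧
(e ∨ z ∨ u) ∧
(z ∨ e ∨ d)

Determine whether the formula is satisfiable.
No

No, the formula is not satisfiable.

No assignment of truth values to the variables can make all 43 clauses true simultaneously.

The formula is UNSAT (unsatisfiable).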